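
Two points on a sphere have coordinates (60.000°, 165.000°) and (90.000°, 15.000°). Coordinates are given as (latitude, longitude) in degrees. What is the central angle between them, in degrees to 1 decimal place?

In radians: φ₁ = 1.0472, φ₂ = 1.5708, Δλ = -150.000° = -2.6180 rad.
Haversine: a = sin²(Δφ/2) + cos φ₁ cos φ₂ sin²(Δλ/2) = 0.0670 + (0.5000)(0.0000)(0.9330) = 0.06699.
Central angle c = 2·arcsin(√a) = 0.52360 rad.
So the angular separation is 30.0°.

30.0°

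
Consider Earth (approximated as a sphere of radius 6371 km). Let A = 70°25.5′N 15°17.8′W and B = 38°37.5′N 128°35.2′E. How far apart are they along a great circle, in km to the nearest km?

7547 km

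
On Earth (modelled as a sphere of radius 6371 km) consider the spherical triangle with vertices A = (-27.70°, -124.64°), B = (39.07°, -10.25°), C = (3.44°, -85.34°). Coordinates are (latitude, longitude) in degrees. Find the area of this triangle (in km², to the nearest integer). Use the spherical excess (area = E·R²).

Side lengths (central angles): a = 1.3313, b = 0.8553, c = 2.1856 rad; semiperimeter s = 2.1861.
By l'Huilier's theorem, tan(E/4) = √[tan(s/2) tan((s−a)/2) tan((s−b)/2) tan((s−c)/2)], giving spherical excess E = 0.0499 rad.
Area = E·R² = 0.0499 × (6371)² ≈ 2026305 km².

2026305 km²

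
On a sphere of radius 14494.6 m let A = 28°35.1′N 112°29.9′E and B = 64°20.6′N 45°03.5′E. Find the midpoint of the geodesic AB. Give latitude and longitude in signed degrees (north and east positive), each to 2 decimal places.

50.98°, 91.55°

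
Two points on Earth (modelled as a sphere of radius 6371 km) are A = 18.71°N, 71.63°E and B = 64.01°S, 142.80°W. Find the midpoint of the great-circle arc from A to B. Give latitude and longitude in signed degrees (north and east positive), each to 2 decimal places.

Central angle δ = 2.2532 rad. Interpolating on the sphere with fraction f = 0.5:
P = [sin((1−f)δ)·A + sin(fδ)·B] / sin δ = 1.1636·A + 1.1636·B in Cartesian coordinates,
giving P = (-0.0588, 0.7376, -0.6726), i.e. latitude -42.27°, longitude 94.56°.

-42.27°, 94.56°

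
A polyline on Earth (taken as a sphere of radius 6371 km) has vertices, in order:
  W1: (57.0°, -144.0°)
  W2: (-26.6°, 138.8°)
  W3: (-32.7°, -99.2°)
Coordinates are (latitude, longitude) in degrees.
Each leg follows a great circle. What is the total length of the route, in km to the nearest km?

Leg W1→W2: central angle 1.8417 rad, distance 11733.7 km.
Leg W2→W3: central angle 1.7283 rad, distance 11010.9 km.
Total: 11733.7 + 11010.9 ≈ 22745 km.

22745 km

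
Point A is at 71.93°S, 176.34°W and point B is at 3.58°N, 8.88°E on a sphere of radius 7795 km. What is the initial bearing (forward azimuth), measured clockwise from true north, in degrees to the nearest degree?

186°

Δλ = -174.780° = -3.0505 rad.
y = sin Δλ · cos φ₂ = (-0.0910)(0.9980) = -0.0908
x = cos φ₁ sin φ₂ − sin φ₁ cos φ₂ cos Δλ = (0.3102)(0.0624) − (-0.9507)(0.9980)(-0.9959) = -0.9255
θ = atan2(y, x) = -174.40°; adding 360° gives 186°.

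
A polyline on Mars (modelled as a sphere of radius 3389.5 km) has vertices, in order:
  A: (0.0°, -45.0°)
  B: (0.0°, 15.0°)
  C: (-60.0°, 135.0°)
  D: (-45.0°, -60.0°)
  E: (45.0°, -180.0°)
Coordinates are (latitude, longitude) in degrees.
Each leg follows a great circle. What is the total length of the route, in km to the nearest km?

22323 km

Leg A→B: central angle 1.0472 rad, distance 3549.5 km.
Leg B→C: central angle 1.8235 rad, distance 6180.7 km.
Leg C→D: central angle 1.2965 rad, distance 4394.5 km.
Leg D→E: central angle 2.4189 rad, distance 8198.7 km.
Total: 3549.5 + 6180.7 + 4394.5 + 8198.7 ≈ 22323 km.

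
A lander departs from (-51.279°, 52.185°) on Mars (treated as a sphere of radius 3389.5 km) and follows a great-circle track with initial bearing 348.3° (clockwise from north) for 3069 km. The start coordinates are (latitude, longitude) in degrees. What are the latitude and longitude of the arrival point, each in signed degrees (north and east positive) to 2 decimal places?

Angular distance δ = d/R = 3069/3389.5 = 0.90544 rad; initial bearing θ = 6.0790 rad.
sin φ₂ = sin φ₁ cos δ + cos φ₁ sin δ cos θ = (-0.7802)(0.6173) + (0.6255)(0.7867)(0.9792) = 0.0002, so φ₂ = 0.01°.
Δλ = atan2(sin θ sin δ cos φ₁, cos δ − sin φ₁ sin φ₂) = atan2(-0.0998, 0.6175) = -9.180°.
λ₂ = 52.185° − 9.180° = 43.01°.

0.01°, 43.01°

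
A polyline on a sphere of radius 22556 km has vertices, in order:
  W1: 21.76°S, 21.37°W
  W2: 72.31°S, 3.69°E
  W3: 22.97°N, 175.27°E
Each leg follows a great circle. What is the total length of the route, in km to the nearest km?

72014 km

Leg W1→W2: central angle 0.9162 rad, distance 20665.8 km.
Leg W2→W3: central angle 2.2765 rad, distance 51348.3 km.
Total: 20665.8 + 51348.3 ≈ 72014 km.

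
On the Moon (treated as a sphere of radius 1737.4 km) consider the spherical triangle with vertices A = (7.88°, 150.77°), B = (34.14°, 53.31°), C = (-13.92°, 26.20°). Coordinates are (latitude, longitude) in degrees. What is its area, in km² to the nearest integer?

3291960 km²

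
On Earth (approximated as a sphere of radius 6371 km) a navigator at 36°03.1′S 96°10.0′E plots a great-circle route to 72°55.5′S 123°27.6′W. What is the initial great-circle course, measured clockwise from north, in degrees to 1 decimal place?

168.3°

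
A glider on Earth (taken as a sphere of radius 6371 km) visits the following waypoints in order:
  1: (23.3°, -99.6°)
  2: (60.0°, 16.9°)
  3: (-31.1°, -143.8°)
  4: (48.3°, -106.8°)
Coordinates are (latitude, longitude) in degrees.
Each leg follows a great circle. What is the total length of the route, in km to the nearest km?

35191 km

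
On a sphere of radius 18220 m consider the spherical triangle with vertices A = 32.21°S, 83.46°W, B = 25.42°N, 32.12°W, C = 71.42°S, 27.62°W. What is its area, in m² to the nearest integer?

239491357 m²

Side lengths (central angles): a = 1.6911, b = 0.8545, c = 1.3196 rad; semiperimeter s = 1.9326.
By l'Huilier's theorem, tan(E/4) = √[tan(s/2) tan((s−a)/2) tan((s−b)/2) tan((s−c)/2)], giving spherical excess E = 0.7214 rad.
Area = E·R² = 0.7214 × (18220)² ≈ 239491357 m².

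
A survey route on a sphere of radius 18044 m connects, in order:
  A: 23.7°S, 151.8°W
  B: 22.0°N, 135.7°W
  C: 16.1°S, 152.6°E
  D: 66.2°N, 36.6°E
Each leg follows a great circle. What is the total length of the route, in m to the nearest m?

76606 m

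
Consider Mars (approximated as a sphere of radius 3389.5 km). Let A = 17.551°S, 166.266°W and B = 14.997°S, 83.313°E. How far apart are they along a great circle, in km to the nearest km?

6157 km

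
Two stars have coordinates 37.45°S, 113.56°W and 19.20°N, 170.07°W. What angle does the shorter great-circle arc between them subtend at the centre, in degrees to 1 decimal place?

77.7°

With latitudes φ₁ = -37.450°, φ₂ = 19.200° and longitude difference Δλ = -56.510°:
Haversine: a = sin²(Δφ/2) + cos φ₁ cos φ₂ sin²(Δλ/2) = 0.2251 + (0.7939)(0.9444)(0.2241) = 0.39314.
Central angle c = 2·arcsin(√a) = 1.35542 rad.
So the angular separation is 77.7°.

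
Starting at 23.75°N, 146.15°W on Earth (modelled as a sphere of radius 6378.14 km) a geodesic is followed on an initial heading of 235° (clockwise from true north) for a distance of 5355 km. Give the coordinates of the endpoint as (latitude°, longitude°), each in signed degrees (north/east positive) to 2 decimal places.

Angular distance δ = d/R = 5355/6378.14 = 0.83959 rad; initial bearing θ = 4.1015 rad.
sin φ₂ = sin φ₁ cos δ + cos φ₁ sin δ cos θ = (0.4027)(0.6678) + (0.9153)(0.7444)(-0.5736) = -0.1219, so φ₂ = -7.00°.
Δλ = atan2(sin θ sin δ cos φ₁, cos δ − sin φ₁ sin φ₂) = atan2(-0.5581, 0.7168) = -37.903°.
λ₂ = -146.150° − 37.903° = -184.05° → 175.95° after wrapping to (−180°, 180°].

-7.00°, 175.95°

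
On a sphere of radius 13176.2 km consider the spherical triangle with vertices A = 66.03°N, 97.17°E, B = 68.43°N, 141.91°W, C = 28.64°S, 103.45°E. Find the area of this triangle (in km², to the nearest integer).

Side lengths (central angles): a = 2.1898, b = 1.6545, c = 0.6872 rad; semiperimeter s = 2.2657.
By l'Huilier's theorem, tan(E/4) = √[tan(s/2) tan((s−a)/2) tan((s−b)/2) tan((s−c)/2)], giving spherical excess E = 0.6369 rad.
Area = E·R² = 0.6369 × (13176.2)² ≈ 110572701 km².

110572701 km²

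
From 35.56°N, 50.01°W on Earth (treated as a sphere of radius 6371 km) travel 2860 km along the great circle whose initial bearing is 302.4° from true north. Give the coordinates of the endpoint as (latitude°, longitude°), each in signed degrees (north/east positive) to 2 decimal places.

45.49°, -81.52°

Angular distance δ = d/R = 2860/6371 = 0.44891 rad; initial bearing θ = 5.2779 rad.
sin φ₂ = sin φ₁ cos δ + cos φ₁ sin δ cos θ = (0.5816)(0.9009) + (0.8135)(0.4340)(0.5358) = 0.7131, so φ₂ = 45.49°.
Δλ = atan2(sin θ sin δ cos φ₁, cos δ − sin φ₁ sin φ₂) = atan2(-0.2981, 0.4862) = -31.512°.
λ₂ = -50.010° − 31.512° = -81.52°.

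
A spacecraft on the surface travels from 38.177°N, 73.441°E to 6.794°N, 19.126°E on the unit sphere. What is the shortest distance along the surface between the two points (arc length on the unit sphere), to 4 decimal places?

Let φ₁ = 0.6663 rad, φ₂ = 0.1186 rad, and Δλ = -0.9480 rad.
cos c = sin φ₁ sin φ₂ + cos φ₁ cos φ₂ cos Δλ = (0.6181)(0.1183) + (0.7861)(0.9930)(0.5833) = 0.52846,
so c = arccos(0.52846) = 1.01401 rad.
On the unit sphere the arc length equals the central angle: 1.0140.

1.0140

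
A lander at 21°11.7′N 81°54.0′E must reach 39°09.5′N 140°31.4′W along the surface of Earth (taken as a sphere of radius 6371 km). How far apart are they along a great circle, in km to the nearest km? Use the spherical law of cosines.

11985 km

Let φ₁ = 0.3699 rad, φ₂ = 0.6834 rad, and Δλ = 2.4012 rad.
cos c = sin φ₁ sin φ₂ + cos φ₁ cos φ₂ cos Δλ = (0.3615)(0.6315) + (0.9324)(0.7754)(-0.7382) = -0.30537,
so c = arccos(-0.30537) = 1.88112 rad.
Distance = R·c = 6371 × 1.8811 ≈ 11985 km.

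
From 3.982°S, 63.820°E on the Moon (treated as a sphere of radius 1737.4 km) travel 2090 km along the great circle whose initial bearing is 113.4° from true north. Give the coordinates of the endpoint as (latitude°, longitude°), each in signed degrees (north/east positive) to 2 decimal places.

Angular distance δ = d/R = 2090/1737.4 = 1.20295 rad; initial bearing θ = 1.9792 rad.
sin φ₂ = sin φ₁ cos δ + cos φ₁ sin δ cos θ = (-0.0694)(0.3596) + (0.9976)(0.9331)(-0.3971) = -0.3947, so φ₂ = -23.24°.
Δλ = atan2(sin θ sin δ cos φ₁, cos δ − sin φ₁ sin φ₂) = atan2(0.8543, 0.3322) = 68.751°.
λ₂ = 63.820° + 68.751° = 132.57°.

-23.24°, 132.57°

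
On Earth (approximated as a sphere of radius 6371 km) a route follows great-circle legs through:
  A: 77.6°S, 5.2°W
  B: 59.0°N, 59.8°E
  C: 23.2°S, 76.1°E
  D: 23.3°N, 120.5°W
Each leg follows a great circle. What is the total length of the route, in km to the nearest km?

Leg A→B: central angle 2.4823 rad, distance 15814.8 km.
Leg B→C: central angle 1.4538 rad, distance 9262.4 km.
Leg C→D: central angle 2.8755 rad, distance 18320.0 km.
Total: 15814.8 + 9262.4 + 18320.0 ≈ 43397 km.

43397 km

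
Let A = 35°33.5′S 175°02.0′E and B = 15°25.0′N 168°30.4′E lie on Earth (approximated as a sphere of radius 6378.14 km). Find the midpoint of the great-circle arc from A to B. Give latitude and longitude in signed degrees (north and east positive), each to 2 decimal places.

The central angle between A and B is δ = 0.8962 rad.
With f = 0.5, the slerp weights are sin((1−f)δ)/sin δ = 0.5548 and sin(fδ)/sin δ = 0.5548.
Weighted sum of the unit vectors: (0.5548)·(-0.8105,0.0704,-0.5815) + (0.5548)·(-0.9447,0.1921,0.2658) = (-0.9737, 0.1456, -0.1751).
Converting back: φ = atan2(z, √(x²+y²)) = -10.09°, λ = atan2(y, x) = 171.49°.

-10.09°, 171.49°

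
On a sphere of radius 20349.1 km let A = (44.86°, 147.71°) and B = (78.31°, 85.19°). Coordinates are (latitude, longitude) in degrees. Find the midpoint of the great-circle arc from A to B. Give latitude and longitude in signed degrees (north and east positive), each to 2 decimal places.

63.98°, 135.08°

Central angle δ = 0.7121 rad. Interpolating on the sphere with fraction f = 0.5:
P = [sin((1−f)δ)·A + sin(fδ)·B] / sin δ = 0.5335·A + 0.5335·B in Cartesian coordinates,
giving P = (-0.3106, 0.3097, 0.8987), i.e. latitude 63.98°, longitude 135.08°.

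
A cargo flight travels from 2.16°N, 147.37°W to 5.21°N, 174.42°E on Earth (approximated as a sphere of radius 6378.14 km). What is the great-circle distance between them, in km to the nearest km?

4257 km

Let φ₁ = 0.0377 rad, φ₂ = 0.0909 rad, and Δλ = -0.6669 rad.
cos c = sin φ₁ sin φ₂ + cos φ₁ cos φ₂ cos Δλ = (0.0377)(0.0908) + (0.9993)(0.9959)(0.7857) = 0.78537,
so c = arccos(0.78537) = 0.66750 rad.
Distance = R·c = 6378.14 × 0.6675 ≈ 4257 km.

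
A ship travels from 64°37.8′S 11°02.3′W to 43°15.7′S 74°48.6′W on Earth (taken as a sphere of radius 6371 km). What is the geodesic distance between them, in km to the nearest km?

4535 km

In radians: φ₁ = -1.1280, φ₂ = -0.7551, Δλ = -63.772° = -1.1130 rad.
Haversine: a = sin²(Δφ/2) + cos φ₁ cos φ₂ sin²(Δλ/2) = 0.0344 + (0.4285)(0.7282)(0.2790) = 0.12143.
Central angle c = 2·arcsin(√a) = 0.71188 rad.
Distance = R·c = 6371 × 0.7119 ≈ 4535 km.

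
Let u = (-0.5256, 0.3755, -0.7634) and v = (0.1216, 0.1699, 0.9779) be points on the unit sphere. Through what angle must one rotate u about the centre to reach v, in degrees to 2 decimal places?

138.30°

u·v = -0.7466; |u| = 1.0000, |v| = 1.0000.
cos θ = (u·v)/(|u||v|) = -0.7467, so θ = 138.30°.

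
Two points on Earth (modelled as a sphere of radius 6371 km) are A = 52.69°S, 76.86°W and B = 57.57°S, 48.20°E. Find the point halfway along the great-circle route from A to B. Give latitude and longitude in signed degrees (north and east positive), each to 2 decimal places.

-72.07°, -21.04°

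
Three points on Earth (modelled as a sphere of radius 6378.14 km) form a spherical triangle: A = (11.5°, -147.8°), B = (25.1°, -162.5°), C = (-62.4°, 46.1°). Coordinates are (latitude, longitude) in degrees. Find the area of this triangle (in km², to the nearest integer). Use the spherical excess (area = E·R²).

27684176 km²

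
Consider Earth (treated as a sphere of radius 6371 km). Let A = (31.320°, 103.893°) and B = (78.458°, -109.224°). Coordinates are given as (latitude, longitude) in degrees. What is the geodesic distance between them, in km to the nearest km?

With latitudes φ₁ = 31.320°, φ₂ = 78.458° and longitude difference Δλ = 146.883°:
cos c = sin φ₁ sin φ₂ + cos φ₁ cos φ₂ cos Δλ = (0.5198)(0.9798) + (0.8543)(0.2001)(-0.8376) = 0.36614,
so c = arccos(0.36614) = 1.19594 rad.
Distance = R·c = 6371 × 1.1959 ≈ 7619 km.

7619 km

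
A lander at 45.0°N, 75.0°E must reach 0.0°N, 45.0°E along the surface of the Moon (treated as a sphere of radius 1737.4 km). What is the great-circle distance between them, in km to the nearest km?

1584 km

Let φ₁ = 0.7854 rad, φ₂ = 0.0000 rad, and Δλ = -0.5236 rad.
Haversine: a = sin²(Δφ/2) + cos φ₁ cos φ₂ sin²(Δλ/2) = 0.1464 + (0.7071)(1.0000)(0.0670) = 0.19381.
Central angle c = 2·arcsin(√a) = 0.91174 rad.
Distance = R·c = 1737.4 × 0.9117 ≈ 1584 km.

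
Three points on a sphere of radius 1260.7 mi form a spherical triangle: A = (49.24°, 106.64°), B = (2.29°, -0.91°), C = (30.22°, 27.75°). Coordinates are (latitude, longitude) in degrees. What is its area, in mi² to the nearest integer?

34357 mi²

Side lengths (central angles): a = 0.6797, b = 1.0588, c = 1.7380 rad; semiperimeter s = 1.7383.
By l'Huilier's theorem, tan(E/4) = √[tan(s/2) tan((s−a)/2) tan((s−b)/2) tan((s−c)/2)], giving spherical excess E = 0.0216 rad.
Area = E·R² = 0.0216 × (1260.7)² ≈ 34357 mi².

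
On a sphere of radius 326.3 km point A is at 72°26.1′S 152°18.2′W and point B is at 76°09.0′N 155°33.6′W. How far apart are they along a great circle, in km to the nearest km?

In radians: φ₁ = -1.2642, φ₂ = 1.3291, Δλ = -3.257° = -0.0568 rad.
cos c = sin φ₁ sin φ₂ + cos φ₁ cos φ₂ cos Δλ = (-0.9534)(0.9709) + (0.3018)(0.2394)(0.9984) = -0.85353,
so c = arccos(-0.85353) = 2.59352 rad.
Distance = R·c = 326.3 × 2.5935 ≈ 846 km.

846 km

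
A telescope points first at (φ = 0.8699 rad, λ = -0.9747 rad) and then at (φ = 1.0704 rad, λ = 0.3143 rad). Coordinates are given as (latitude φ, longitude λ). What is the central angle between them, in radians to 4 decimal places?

Let φ₁ = 0.8699 rad, φ₂ = 1.0704 rad, and Δλ = 1.2890 rad.
Haversine: a = sin²(Δφ/2) + cos φ₁ cos φ₂ sin²(Δλ/2) = 0.0100 + (0.6449)(0.4798)(0.3610) = 0.12170.
Central angle c = 2·arcsin(√a) = 0.71270 rad.
So the angular separation is 0.7127 rad.

0.7127 rad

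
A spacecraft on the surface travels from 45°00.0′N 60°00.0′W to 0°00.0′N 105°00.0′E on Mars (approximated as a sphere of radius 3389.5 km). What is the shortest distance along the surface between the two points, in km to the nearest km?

With latitudes φ₁ = 45.000°, φ₂ = 0.000° and longitude difference Δλ = 165.000°:
Haversine: a = sin²(Δφ/2) + cos φ₁ cos φ₂ sin²(Δλ/2) = 0.1464 + (0.7071)(1.0000)(0.9830) = 0.84151.
Central angle c = 2·arcsin(√a) = 2.32268 rad.
Distance = R·c = 3389.5 × 2.3227 ≈ 7873 km.

7873 km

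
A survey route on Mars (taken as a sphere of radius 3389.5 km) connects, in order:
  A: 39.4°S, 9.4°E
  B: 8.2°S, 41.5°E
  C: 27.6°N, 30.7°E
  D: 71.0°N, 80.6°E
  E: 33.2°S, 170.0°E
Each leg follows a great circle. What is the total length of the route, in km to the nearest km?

14913 km

Leg A→B: central angle 0.7400 rad, distance 2508.4 km.
Leg B→C: central angle 0.6509 rad, distance 2206.3 km.
Leg C→D: central angle 0.8971 rad, distance 3040.6 km.
Leg D→E: central angle 2.1117 rad, distance 7157.5 km.
Total: 2508.4 + 2206.3 + 3040.6 + 7157.5 ≈ 14913 km.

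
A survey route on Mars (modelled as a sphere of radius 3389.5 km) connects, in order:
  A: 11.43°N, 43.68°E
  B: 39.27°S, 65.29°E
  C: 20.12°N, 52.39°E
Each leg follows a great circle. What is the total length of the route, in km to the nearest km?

Leg A→B: central angle 0.9520 rad, distance 3226.8 km.
Leg B→C: central angle 1.0577 rad, distance 3585.2 km.
Total: 3226.8 + 3585.2 ≈ 6812 km.

6812 km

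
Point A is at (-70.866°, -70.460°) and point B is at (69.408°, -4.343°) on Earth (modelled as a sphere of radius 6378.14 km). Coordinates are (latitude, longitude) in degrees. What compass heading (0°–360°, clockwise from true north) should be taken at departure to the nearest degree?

36°

With φ₁ = -1.2368, φ₂ = 1.2114, Δλ = 1.1540 rad, the forward-azimuth formula gives
θ = atan2( sin Δλ cos φ₂ , cos φ₁ sin φ₂ − sin φ₁ cos φ₂ cos Δλ ) = atan2(0.3216, 0.4414) = 36.08°.
So the initial bearing is 36°.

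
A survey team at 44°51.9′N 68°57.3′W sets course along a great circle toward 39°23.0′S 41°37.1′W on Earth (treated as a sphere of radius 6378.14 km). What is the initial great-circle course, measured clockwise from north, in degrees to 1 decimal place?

Δλ = 27.337° = 0.4771 rad.
y = sin Δλ · cos φ₂ = (0.4592)(0.7729) = 0.3549
x = cos φ₁ sin φ₂ − sin φ₁ cos φ₂ cos Δλ = (0.7088)(-0.6345) − (0.7054)(0.7729)(0.8883) = -0.9341
θ = atan2(y, x) = 159.19°, so the bearing is 159.2°.

159.2°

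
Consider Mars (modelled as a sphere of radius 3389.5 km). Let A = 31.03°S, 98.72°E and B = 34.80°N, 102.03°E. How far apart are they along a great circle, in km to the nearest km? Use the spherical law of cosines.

3899 km

In radians: φ₁ = -0.5416, φ₂ = 0.6074, Δλ = 3.310° = 0.0578 rad.
cos c = sin φ₁ sin φ₂ + cos φ₁ cos φ₂ cos Δλ = (-0.5155)(0.5707) + (0.8569)(0.8211)(0.9983) = 0.40827,
so c = arccos(0.40827) = 1.15024 rad.
Distance = R·c = 3389.5 × 1.1502 ≈ 3899 km.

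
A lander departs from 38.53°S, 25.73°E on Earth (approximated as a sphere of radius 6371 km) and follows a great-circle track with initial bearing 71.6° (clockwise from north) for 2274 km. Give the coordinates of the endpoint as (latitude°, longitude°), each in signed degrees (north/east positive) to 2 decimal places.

-29.83°, 48.20°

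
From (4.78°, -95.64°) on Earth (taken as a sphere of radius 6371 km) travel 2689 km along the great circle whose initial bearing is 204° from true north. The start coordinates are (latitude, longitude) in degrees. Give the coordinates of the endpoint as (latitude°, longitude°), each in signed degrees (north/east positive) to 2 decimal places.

-17.27°, -105.69°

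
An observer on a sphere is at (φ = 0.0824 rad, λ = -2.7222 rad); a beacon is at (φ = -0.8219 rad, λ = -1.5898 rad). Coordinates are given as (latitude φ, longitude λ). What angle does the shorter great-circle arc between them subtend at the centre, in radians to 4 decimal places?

In radians: φ₁ = 0.0824, φ₂ = -0.8219, Δλ = 64.882° = 1.1324 rad.
cos c = sin φ₁ sin φ₂ + cos φ₁ cos φ₂ cos Δλ = (0.0823)(-0.7324) + (0.9966)(0.6808)(0.4245) = 0.22774,
so c = arccos(0.22774) = 1.34104 rad.
So the angular separation is 1.3410 rad.

1.3410 rad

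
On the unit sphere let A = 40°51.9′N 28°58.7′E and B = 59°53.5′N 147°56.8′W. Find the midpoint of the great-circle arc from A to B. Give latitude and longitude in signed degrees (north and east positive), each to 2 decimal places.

80.41°, 22.96°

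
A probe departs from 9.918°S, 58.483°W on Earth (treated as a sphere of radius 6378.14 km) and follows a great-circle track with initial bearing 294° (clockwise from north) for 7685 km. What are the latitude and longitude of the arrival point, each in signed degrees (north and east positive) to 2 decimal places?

18.21°, -122.39°

Angular distance δ = d/R = 7685/6378.14 = 1.20490 rad; initial bearing θ = 5.1313 rad.
sin φ₂ = sin φ₁ cos δ + cos φ₁ sin δ cos θ = (-0.1722)(0.3578) + (0.9851)(0.9338)(0.4067) = 0.3125, so φ₂ = 18.21°.
Δλ = atan2(sin θ sin δ cos φ₁, cos δ − sin φ₁ sin φ₂) = atan2(-0.8403, 0.4116) = -63.903°.
λ₂ = -58.483° − 63.903° = -122.39°.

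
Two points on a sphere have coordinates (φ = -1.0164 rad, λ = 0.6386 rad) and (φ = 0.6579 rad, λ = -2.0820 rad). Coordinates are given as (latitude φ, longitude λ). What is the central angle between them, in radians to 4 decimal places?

Let φ₁ = -1.0164 rad, φ₂ = 0.6579 rad, and Δλ = -2.7206 rad.
Haversine: a = sin²(Δφ/2) + cos φ₁ cos φ₂ sin²(Δλ/2) = 0.5517 + (0.5264)(0.7913)(0.9563) = 0.95003.
Central angle c = 2·arcsin(√a) = 2.69069 rad.
So the angular separation is 2.6907 rad.

2.6907 rad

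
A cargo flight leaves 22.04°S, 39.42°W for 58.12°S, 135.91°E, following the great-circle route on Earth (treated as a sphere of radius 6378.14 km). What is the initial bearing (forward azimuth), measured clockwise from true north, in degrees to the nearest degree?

177°

Δλ = 175.330° = 3.0601 rad.
y = sin Δλ · cos φ₂ = (0.0814)(0.5281) = 0.0430
x = cos φ₁ sin φ₂ − sin φ₁ cos φ₂ cos Δλ = (0.9269)(-0.8492) − (-0.3753)(0.5281)(-0.9967) = -0.9846
θ = atan2(y, x) = 177.50°, so the bearing is 177°.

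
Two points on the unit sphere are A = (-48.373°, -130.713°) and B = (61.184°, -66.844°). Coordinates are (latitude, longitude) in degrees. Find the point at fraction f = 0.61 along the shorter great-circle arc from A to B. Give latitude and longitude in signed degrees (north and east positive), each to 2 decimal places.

Central angle δ = 2.1105 rad. Interpolating on the sphere with fraction f = 0.61:
P = [sin((1−f)δ)·A + sin(fδ)·B] / sin δ = 0.8548·A + 1.1192·B in Cartesian coordinates,
giving P = (-0.1582, -0.9264, 0.3417), i.e. latitude 19.98°, longitude -99.69°.

19.98°, -99.69°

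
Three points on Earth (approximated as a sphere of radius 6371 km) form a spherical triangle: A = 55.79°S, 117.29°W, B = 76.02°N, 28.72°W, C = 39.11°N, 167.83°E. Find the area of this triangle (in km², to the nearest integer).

95326693 km²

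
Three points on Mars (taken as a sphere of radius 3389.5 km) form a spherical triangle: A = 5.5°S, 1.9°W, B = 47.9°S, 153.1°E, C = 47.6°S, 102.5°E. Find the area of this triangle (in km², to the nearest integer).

5742399 km²

Side lengths (central angles): a = 0.5829, b = 1.6671, c = 2.1338 rad; semiperimeter s = 2.1919.
By l'Huilier's theorem, tan(E/4) = √[tan(s/2) tan((s−a)/2) tan((s−b)/2) tan((s−c)/2)], giving spherical excess E = 0.4998 rad.
Area = E·R² = 0.4998 × (3389.5)² ≈ 5742399 km².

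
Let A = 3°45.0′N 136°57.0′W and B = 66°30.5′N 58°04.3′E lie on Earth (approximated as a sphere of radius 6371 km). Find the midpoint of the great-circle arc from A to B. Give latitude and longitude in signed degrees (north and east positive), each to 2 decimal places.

57.68°, -146.52°

The central angle between A and B is δ = 1.9009 rad.
With f = 0.5, the slerp weights are sin((1−f)δ)/sin δ = 0.8601 and sin(fδ)/sin δ = 0.8601.
Weighted sum of the unit vectors: (0.8601)·(-0.7292,-0.6812,0.0654) + (0.8601)·(0.2108,0.3383,0.9171) = (-0.4459, -0.2949, 0.8451).
Converting back: φ = atan2(z, √(x²+y²)) = 57.68°, λ = atan2(y, x) = -146.52°.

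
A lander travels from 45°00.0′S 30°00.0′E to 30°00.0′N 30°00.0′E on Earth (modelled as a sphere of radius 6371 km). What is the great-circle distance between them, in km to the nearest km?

8340 km

In radians: φ₁ = -0.7854, φ₂ = 0.5236, Δλ = 0.000° = 0.0000 rad.
Haversine: a = sin²(Δφ/2) + cos φ₁ cos φ₂ sin²(Δλ/2) = 0.3706 + (0.7071)(0.8660)(0.0000) = 0.37059.
Central angle c = 2·arcsin(√a) = 1.30900 rad.
Distance = R·c = 6371 × 1.3090 ≈ 8340 km.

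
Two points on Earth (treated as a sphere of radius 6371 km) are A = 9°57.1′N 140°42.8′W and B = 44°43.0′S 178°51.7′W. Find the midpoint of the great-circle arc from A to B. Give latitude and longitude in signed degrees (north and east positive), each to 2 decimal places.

-18.30°, -156.59°

The central angle between A and B is δ = 1.1276 rad.
With f = 0.5, the slerp weights are sin((1−f)δ)/sin δ = 0.5916 and sin(fδ)/sin δ = 0.5916.
Weighted sum of the unit vectors: (0.5916)·(-0.7623,-0.6237,0.1728) + (0.5916)·(-0.7105,-0.0141,-0.7036) = (-0.8712, -0.3773, -0.3140).
Converting back: φ = atan2(z, √(x²+y²)) = -18.30°, λ = atan2(y, x) = -156.59°.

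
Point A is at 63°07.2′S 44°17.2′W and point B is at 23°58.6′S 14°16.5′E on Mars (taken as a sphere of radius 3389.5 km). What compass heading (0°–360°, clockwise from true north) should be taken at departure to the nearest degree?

73°

With φ₁ = -1.1017, φ₂ = -0.4185, Δλ = 1.0221 rad, the forward-azimuth formula gives
θ = atan2( sin Δλ cos φ₂ , cos φ₁ sin φ₂ − sin φ₁ cos φ₂ cos Δλ ) = atan2(0.7796, 0.2414) = 72.80°.
So the initial bearing is 73°.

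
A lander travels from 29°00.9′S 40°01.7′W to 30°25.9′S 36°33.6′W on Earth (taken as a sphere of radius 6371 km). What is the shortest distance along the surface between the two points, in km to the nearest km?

370 km

In radians: φ₁ = -0.5064, φ₂ = -0.5311, Δλ = 3.468° = 0.0605 rad.
Haversine: a = sin²(Δφ/2) + cos φ₁ cos φ₂ sin²(Δλ/2) = 0.0002 + (0.8745)(0.8622)(0.0009) = 0.00084.
Central angle c = 2·arcsin(√a) = 0.05809 rad.
Distance = R·c = 6371 × 0.0581 ≈ 370 km.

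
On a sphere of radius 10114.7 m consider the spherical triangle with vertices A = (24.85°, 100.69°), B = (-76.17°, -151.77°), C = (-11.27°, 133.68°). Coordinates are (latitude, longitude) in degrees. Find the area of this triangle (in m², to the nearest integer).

Side lengths (central angles): a = 1.3158, b = 0.8442, c = 2.0640 rad; semiperimeter s = 2.1120.
By l'Huilier's theorem, tan(E/4) = √[tan(s/2) tan((s−a)/2) tan((s−b)/2) tan((s−c)/2)], giving spherical excess E = 0.4564 rad.
Area = E·R² = 0.4564 × (10114.7)² ≈ 46689541 m².

46689541 m²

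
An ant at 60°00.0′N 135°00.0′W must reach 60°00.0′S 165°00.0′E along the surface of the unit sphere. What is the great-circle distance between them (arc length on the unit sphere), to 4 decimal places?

With latitudes φ₁ = 60.000°, φ₂ = -60.000° and longitude difference Δλ = -60.000°:
cos c = sin φ₁ sin φ₂ + cos φ₁ cos φ₂ cos Δλ = (0.8660)(-0.8660) + (0.5000)(0.5000)(0.5000) = -0.62500,
so c = arccos(-0.62500) = 2.24593 rad.
On the unit sphere the arc length equals the central angle: 2.2459.

2.2459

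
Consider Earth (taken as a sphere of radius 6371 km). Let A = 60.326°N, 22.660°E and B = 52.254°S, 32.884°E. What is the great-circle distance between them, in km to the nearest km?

12552 km

Let φ₁ = 1.0529 rad, φ₂ = -0.9120 rad, and Δλ = 0.1784 rad.
Haversine: a = sin²(Δφ/2) + cos φ₁ cos φ₂ sin²(Δλ/2) = 0.6920 + (0.4951)(0.6122)(0.0079) = 0.69439.
Central angle c = 2·arcsin(√a) = 1.97011 rad.
Distance = R·c = 6371 × 1.9701 ≈ 12552 km.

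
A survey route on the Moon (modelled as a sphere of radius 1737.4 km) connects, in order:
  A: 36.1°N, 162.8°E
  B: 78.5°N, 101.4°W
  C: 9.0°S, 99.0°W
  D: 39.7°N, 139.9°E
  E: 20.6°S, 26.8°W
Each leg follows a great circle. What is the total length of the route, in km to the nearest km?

Leg A→B: central angle 0.9751 rad, distance 1694.1 km.
Leg B→C: central angle 1.5273 rad, distance 2653.6 km.
Leg C→D: central angle 2.0857 rad, distance 3623.7 km.
Leg D→E: central angle 2.7535 rad, distance 4783.9 km.
Total: 1694.1 + 2653.6 + 3623.7 + 4783.9 ≈ 12755 km.

12755 km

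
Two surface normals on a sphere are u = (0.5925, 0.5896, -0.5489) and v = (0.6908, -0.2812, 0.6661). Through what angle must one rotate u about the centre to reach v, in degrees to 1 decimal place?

u·v = -0.1221; |u| = 1.0000, |v| = 1.0000.
cos θ = (u·v)/(|u||v|) = -0.1221, so θ = 97.0°.

97.0°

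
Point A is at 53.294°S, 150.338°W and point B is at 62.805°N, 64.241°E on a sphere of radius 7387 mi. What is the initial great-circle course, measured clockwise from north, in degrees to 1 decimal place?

Δλ = -145.421° = -2.5381 rad.
y = sin Δλ · cos φ₂ = (-0.5675)(0.4570) = -0.2594
x = cos φ₁ sin φ₂ − sin φ₁ cos φ₂ cos Δλ = (0.5977)(0.8895) − (-0.8017)(0.4570)(-0.8233) = 0.2300
θ = atan2(y, x) = -48.44°; adding 360° gives 311.6°.

311.6°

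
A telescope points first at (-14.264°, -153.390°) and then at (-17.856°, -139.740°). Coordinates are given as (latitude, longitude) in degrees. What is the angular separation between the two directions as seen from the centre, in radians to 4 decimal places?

0.2373 rad

Let φ₁ = -0.2490 rad, φ₂ = -0.3116 rad, and Δλ = 0.2382 rad.
cos c = sin φ₁ sin φ₂ + cos φ₁ cos φ₂ cos Δλ = (-0.2464)(-0.3066) + (0.9692)(0.9518)(0.9718) = 0.97198,
so c = arccos(0.97198) = 0.23728 rad.
So the angular separation is 0.2373 rad.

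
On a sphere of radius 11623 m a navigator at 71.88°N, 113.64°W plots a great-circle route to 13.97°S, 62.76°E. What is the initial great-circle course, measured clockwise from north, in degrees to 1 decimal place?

With φ₁ = 1.2545, φ₂ = -0.2438, Δλ = 3.0788 rad, the forward-azimuth formula gives
θ = atan2( sin Δλ cos φ₂ , cos φ₁ sin φ₂ − sin φ₁ cos φ₂ cos Δλ ) = atan2(0.0609, 0.8454) = 4.12°.
So the initial bearing is 4.1°.

4.1°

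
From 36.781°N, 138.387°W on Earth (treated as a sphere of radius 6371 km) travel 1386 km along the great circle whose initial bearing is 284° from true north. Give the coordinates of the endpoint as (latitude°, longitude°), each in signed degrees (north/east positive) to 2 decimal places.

Angular distance δ = d/R = 1386/6371 = 0.21755 rad; initial bearing θ = 4.9567 rad.
sin φ₂ = sin φ₁ cos δ + cos φ₁ sin δ cos θ = (0.5988)(0.9764) + (0.8009)(0.2158)(0.2419) = 0.6265, so φ₂ = 38.79°.
Δλ = atan2(sin θ sin δ cos φ₁, cos δ − sin φ₁ sin φ₂) = atan2(-0.1677, 0.6013) = -15.586°.
λ₂ = -138.387° − 15.586° = -153.97°.

38.79°, -153.97°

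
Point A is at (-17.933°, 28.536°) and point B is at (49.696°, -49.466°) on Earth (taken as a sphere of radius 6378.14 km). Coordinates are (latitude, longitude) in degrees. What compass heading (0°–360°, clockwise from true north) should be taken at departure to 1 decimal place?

320.5°

Δλ = -78.002° = -1.3614 rad.
y = sin Δλ · cos φ₂ = (-0.9782)(0.6468) = -0.6327
x = cos φ₁ sin φ₂ − sin φ₁ cos φ₂ cos Δλ = (0.9514)(0.7626) − (-0.3079)(0.6468)(0.2079) = 0.7670
θ = atan2(y, x) = -39.52°; adding 360° gives 320.5°.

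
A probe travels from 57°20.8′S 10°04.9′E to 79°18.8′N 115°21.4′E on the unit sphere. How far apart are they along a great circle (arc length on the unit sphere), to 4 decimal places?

2.5939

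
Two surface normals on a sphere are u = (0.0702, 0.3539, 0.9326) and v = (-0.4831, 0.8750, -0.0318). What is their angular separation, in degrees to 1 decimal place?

u·v = 0.2461; |u| = 1.0000, |v| = 1.0000.
cos θ = (u·v)/(|u||v|) = 0.2461, so θ = 75.8°.

75.8°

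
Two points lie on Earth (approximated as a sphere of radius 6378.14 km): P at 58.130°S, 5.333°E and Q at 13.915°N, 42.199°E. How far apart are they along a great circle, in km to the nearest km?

8697 km

With latitudes φ₁ = -58.130°, φ₂ = 13.915° and longitude difference Δλ = 36.866°:
Haversine: a = sin²(Δφ/2) + cos φ₁ cos φ₂ sin²(Δλ/2) = 0.3459 + (0.5280)(0.9707)(0.1000) = 0.39710.
Central angle c = 2·arcsin(√a) = 1.36352 rad.
Distance = R·c = 6378.14 × 1.3635 ≈ 8697 km.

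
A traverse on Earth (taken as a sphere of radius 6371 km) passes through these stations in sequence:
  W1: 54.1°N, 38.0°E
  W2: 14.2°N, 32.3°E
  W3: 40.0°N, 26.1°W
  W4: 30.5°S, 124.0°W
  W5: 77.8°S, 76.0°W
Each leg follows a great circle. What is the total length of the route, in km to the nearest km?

Leg W1→W2: central angle 0.7008 rad, distance 4464.5 km.
Leg W2→W3: central angle 0.9922 rad, distance 6321.6 km.
Leg W3→W4: central angle 2.0009 rad, distance 12747.7 km.
Leg W4→W5: central angle 0.9047 rad, distance 5763.9 km.
Total: 4464.5 + 6321.6 + 12747.7 + 5763.9 ≈ 29298 km.

29298 km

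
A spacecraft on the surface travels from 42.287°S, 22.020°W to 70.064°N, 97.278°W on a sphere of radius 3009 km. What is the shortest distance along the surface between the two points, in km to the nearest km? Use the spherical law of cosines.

Let φ₁ = -0.7380 rad, φ₂ = 1.2228 rad, and Δλ = -1.3135 rad.
cos c = sin φ₁ sin φ₂ + cos φ₁ cos φ₂ cos Δλ = (-0.6728)(0.9401) + (0.7398)(0.3410)(0.2545) = -0.56834,
so c = arccos(-0.56834) = 2.17528 rad.
Distance = R·c = 3009 × 2.1753 ≈ 6545 km.

6545 km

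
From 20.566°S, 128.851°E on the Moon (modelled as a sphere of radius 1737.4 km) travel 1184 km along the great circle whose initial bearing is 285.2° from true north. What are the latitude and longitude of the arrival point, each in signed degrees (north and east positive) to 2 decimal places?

-6.79°, 91.10°

Angular distance δ = d/R = 1184/1737.4 = 0.68148 rad; initial bearing θ = 4.9777 rad.
sin φ₂ = sin φ₁ cos δ + cos φ₁ sin δ cos θ = (-0.3513)(0.7766) + (0.9363)(0.6299)(0.2622) = -0.1182, so φ₂ = -6.79°.
Δλ = atan2(sin θ sin δ cos φ₁, cos δ − sin φ₁ sin φ₂) = atan2(-0.5692, 0.7351) = -37.748°.
λ₂ = 128.851° − 37.748° = 91.10°.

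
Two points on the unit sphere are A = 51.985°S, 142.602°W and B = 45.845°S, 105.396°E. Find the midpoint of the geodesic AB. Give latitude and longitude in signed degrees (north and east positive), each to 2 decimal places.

Central angle δ = 1.1543 rad. Interpolating on the sphere with fraction f = 0.5:
P = [sin((1−f)δ)·A + sin(fδ)·B] / sin δ = 0.5967·A + 0.5967·B in Cartesian coordinates,
giving P = (-0.4023, 0.1775, -0.8981), i.e. latitude -63.92°, longitude 156.19°.

-63.92°, 156.19°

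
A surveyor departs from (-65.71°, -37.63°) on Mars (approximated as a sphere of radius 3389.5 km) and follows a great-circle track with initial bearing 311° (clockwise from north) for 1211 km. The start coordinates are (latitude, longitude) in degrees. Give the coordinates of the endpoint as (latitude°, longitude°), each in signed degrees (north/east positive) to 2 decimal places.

Angular distance δ = d/R = 1211/3389.5 = 0.35728 rad; initial bearing θ = 5.4280 rad.
sin φ₂ = sin φ₁ cos δ + cos φ₁ sin δ cos θ = (-0.9115)(0.9369) + (0.4114)(0.3497)(0.6561) = -0.7595, so φ₂ = -49.42°.
Δλ = atan2(sin θ sin δ cos φ₁, cos δ − sin φ₁ sin φ₂) = atan2(-0.1086, 0.2446) = -23.940°.
λ₂ = -37.630° − 23.940° = -61.57°.

-49.42°, -61.57°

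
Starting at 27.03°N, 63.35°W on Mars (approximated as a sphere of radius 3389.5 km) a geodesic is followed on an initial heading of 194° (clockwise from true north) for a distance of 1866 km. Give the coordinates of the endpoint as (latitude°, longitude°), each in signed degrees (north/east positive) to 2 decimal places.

Angular distance δ = d/R = 1866/3389.5 = 0.55052 rad; initial bearing θ = 3.3859 rad.
sin φ₂ = sin φ₁ cos δ + cos φ₁ sin δ cos θ = (0.4545)(0.8523) + (0.8908)(0.5231)(-0.9703) = -0.0648, so φ₂ = -3.72°.
Δλ = atan2(sin θ sin δ cos φ₁, cos δ − sin φ₁ sin φ₂) = atan2(-0.1127, 0.8817) = -7.286°.
λ₂ = -63.350° − 7.286° = -70.64°.

-3.72°, -70.64°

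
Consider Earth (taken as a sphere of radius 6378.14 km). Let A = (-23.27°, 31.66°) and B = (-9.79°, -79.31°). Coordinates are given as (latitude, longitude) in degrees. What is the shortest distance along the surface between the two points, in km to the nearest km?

11675 km

With latitudes φ₁ = -23.270°, φ₂ = -9.790° and longitude difference Δλ = -110.970°:
Haversine: a = sin²(Δφ/2) + cos φ₁ cos φ₂ sin²(Δλ/2) = 0.0138 + (0.9187)(0.9854)(0.6789) = 0.62840.
Central angle c = 2·arcsin(√a) = 1.83051 rad.
Distance = R·c = 6378.14 × 1.8305 ≈ 11675 km.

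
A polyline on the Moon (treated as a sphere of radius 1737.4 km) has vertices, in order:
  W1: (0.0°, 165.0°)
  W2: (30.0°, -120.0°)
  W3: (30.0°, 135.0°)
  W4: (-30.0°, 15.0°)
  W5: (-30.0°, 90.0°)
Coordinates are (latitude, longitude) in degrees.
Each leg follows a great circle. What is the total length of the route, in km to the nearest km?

10800 km

Leg W1→W2: central angle 1.3447 rad, distance 2336.3 km.
Leg W2→W3: central angle 1.5149 rad, distance 2632.0 km.
Leg W3→W4: central angle 2.2459 rad, distance 3902.1 km.
Leg W4→W5: central angle 1.1106 rad, distance 1929.6 km.
Total: 2336.3 + 2632.0 + 3902.1 + 1929.6 ≈ 10800 km.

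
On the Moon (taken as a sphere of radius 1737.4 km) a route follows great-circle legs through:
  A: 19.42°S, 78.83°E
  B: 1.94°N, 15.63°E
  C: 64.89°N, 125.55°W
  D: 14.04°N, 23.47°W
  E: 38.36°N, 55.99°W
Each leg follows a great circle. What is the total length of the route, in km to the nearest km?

8884 km

Leg A→B: central angle 1.1443 rad, distance 1988.0 km.
Leg B→C: central angle 1.8753 rad, distance 3258.1 km.
Leg C→D: central angle 1.4369 rad, distance 2496.4 km.
Leg D→E: central angle 0.6567 rad, distance 1141.0 km.
Total: 1988.0 + 3258.1 + 2496.4 + 1141.0 ≈ 8884 km.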